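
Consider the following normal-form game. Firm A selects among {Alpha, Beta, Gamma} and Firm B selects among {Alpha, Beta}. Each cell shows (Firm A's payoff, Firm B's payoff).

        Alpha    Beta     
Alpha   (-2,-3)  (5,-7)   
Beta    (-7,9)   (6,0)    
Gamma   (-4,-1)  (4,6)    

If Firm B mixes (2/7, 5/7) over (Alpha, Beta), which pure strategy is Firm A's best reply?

Compute Firm A's expected payoff from each pure strategy against the given mix.
Alpha: (2/7)·(-2) + (5/7)·5 = 3
Beta: (2/7)·(-7) + (5/7)·6 = 16/7
Gamma: (2/7)·(-4) + (5/7)·4 = 12/7
Highest expected payoff is 3, from Alpha.

Alpha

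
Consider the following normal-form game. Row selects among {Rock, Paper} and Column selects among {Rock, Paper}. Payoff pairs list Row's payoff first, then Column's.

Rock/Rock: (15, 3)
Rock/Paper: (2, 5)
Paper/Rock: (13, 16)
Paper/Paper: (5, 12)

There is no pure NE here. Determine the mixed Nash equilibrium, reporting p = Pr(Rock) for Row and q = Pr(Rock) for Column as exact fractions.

Each player's mixing probability is pinned down by making the *other* player indifferent.
Column indifferent between Rock and Paper: p·3 + (1−p)·16 = p·5 + (1−p)·12 ⟹ 16 + (-13)p = 12 + (-7)p ⟹ p = 2/3.
Row indifferent between Rock and Paper: q·15 + (1−q)·2 = q·13 + (1−q)·5 ⟹ 2 + 13q = 5 + 8q ⟹ q = 3/5.

p = 2/3, q = 3/5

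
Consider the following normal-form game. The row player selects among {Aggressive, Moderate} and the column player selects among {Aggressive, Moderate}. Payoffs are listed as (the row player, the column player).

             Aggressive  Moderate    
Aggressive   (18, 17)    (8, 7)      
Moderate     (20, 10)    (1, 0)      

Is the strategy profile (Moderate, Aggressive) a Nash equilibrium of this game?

Yes

Holding the column player at Aggressive: the row player gets 20 from Moderate, versus 18 from Aggressive. No profitable deviation for the row player.
Holding the row player at Moderate: the column player gets 10 from Aggressive, versus 0 from Moderate. No profitable deviation for the column player either.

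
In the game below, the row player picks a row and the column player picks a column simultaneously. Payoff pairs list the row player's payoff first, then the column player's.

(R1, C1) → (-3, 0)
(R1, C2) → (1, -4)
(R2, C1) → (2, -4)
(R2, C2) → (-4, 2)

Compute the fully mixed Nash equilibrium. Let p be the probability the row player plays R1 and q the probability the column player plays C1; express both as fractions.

p = 3/5, q = 1/2

In a mixed NE each player is indifferent between their pure strategies, so the opponent's mix sets the indifference.
The column player indifferent between C1 and C2: p·0 + (1−p)·(-4) = p·(-4) + (1−p)·2 ⟹ (-4) + 4p = 2 + (-6)p ⟹ p = 3/5.
The row player indifferent between R1 and R2: q·(-3) + (1−q)·1 = q·2 + (1−q)·(-4) ⟹ 1 + (-4)q = (-4) + 6q ⟹ q = 1/2.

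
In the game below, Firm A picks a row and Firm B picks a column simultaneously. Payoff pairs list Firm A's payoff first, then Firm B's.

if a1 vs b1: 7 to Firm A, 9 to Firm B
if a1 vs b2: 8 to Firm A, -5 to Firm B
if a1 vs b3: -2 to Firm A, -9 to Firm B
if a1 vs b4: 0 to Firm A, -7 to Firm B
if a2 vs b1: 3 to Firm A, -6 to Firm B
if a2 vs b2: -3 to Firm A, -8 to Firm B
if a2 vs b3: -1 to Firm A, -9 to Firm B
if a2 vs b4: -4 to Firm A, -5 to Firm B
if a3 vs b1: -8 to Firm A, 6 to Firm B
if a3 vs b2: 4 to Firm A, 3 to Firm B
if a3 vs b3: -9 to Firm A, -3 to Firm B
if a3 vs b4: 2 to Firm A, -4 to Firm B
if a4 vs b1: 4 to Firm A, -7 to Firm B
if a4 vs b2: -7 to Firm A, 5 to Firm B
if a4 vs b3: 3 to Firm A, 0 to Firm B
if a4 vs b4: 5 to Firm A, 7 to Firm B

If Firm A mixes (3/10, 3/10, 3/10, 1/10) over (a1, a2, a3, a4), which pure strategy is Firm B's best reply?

Firm B's best reply maximizes expected payoff against the mix.
b1: (3/10)·9 + (3/10)·(-6) + (3/10)·6 + (1/10)·(-7) = 2
b2: (3/10)·(-5) + (3/10)·(-8) + (3/10)·3 + (1/10)·5 = -5/2
b3: (3/10)·(-9) + (3/10)·(-9) + (3/10)·(-3) + (1/10)·0 = -63/10
b4: (3/10)·(-7) + (3/10)·(-5) + (3/10)·(-4) + (1/10)·7 = -41/10
Highest expected payoff is 2, from b1.

b1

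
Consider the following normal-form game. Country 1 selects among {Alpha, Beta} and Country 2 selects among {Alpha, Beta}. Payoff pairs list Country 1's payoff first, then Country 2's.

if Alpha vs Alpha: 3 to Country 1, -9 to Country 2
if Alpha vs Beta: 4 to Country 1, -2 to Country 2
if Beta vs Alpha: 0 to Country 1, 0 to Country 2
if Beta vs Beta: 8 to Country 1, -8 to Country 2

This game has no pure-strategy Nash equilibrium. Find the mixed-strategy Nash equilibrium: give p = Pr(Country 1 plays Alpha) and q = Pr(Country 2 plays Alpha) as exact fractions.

p = 8/15, q = 4/7

In a mixed NE each player is indifferent between their pure strategies, so the opponent's mix sets the indifference.
Country 2 indifferent between Alpha and Beta: p·(-9) + (1−p)·0 = p·(-2) + (1−p)·(-8) ⟹ 0 + (-9)p = (-8) + 6p ⟹ p = 8/15.
Country 1 indifferent between Alpha and Beta: q·3 + (1−q)·4 = q·0 + (1−q)·8 ⟹ 4 + (-1)q = 8 + (-8)q ⟹ q = 4/7.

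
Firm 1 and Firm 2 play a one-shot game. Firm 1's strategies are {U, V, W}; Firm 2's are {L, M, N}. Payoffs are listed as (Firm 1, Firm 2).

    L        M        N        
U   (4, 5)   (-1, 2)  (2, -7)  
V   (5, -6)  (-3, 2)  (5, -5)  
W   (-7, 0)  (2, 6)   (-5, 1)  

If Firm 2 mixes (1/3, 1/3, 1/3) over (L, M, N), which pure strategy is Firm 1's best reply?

Compute Firm 1's expected payoff from each pure strategy against the given mix.
U: (1/3)·4 + (1/3)·(-1) + (1/3)·2 = 5/3
V: (1/3)·5 + (1/3)·(-3) + (1/3)·5 = 7/3
W: (1/3)·(-7) + (1/3)·2 + (1/3)·(-5) = -10/3
Highest expected payoff is 7/3, from V.

V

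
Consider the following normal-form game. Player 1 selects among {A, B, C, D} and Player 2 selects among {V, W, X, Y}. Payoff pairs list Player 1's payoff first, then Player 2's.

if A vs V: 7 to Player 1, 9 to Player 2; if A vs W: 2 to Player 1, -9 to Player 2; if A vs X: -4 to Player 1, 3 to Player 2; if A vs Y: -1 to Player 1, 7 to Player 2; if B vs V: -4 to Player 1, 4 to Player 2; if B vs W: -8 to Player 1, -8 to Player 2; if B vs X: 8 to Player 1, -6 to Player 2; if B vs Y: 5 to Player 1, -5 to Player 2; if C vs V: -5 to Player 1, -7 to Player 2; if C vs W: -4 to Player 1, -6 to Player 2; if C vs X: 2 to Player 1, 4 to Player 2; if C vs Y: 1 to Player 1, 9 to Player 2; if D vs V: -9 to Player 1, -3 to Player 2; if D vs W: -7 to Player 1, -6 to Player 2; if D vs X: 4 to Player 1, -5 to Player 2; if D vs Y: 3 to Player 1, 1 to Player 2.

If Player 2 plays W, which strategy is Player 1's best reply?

With Player 2 fixed at W, Player 1's payoffs are: A → 2, B → -8, C → -4, D → -7.
The maximum is 2, achieved by A.

A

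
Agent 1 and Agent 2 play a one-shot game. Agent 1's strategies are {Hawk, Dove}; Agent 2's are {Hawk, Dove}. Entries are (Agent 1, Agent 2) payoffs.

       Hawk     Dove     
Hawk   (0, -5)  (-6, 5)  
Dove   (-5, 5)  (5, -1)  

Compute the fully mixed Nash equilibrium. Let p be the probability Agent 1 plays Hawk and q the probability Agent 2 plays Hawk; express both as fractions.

In a mixed NE each player is indifferent between their pure strategies, so the opponent's mix sets the indifference.
Agent 2 indifferent between Hawk and Dove: p·(-5) + (1−p)·5 = p·5 + (1−p)·(-1) ⟹ 5 + (-10)p = (-1) + 6p ⟹ p = 3/8.
Agent 1 indifferent between Hawk and Dove: q·0 + (1−q)·(-6) = q·(-5) + (1−q)·5 ⟹ (-6) + 6q = 5 + (-10)q ⟹ q = 11/16.

p = 3/8, q = 11/16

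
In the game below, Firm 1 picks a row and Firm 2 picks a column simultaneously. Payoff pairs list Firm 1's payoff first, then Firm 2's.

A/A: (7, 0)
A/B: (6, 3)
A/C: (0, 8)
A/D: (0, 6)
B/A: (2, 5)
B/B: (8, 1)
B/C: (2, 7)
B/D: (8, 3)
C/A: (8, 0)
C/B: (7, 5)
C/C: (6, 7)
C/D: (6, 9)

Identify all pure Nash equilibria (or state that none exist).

Check mutual best responses: a cell is a NE iff neither player can gain by unilaterally deviating.
Firm 1's best responses — vs A: C (payoff 8); vs B: B (payoff 8); vs C: C (payoff 6); vs D: B (payoff 8).
Firm 2's best responses — vs A: C (payoff 8); vs B: C (payoff 7); vs C: D (payoff 9).
No cell has both players best-responding. For instance, Firm 1's best reply to B is B, but against B Firm 2 prefers C over B.

None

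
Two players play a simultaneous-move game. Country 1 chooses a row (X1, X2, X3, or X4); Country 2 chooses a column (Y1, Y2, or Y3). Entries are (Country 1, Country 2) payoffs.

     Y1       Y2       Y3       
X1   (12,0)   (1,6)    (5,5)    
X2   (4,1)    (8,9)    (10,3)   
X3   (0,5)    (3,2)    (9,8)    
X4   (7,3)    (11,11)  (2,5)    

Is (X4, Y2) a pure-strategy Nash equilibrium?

Holding Country 2 at Y2: Country 1 gets 11 from X4, versus 1 from X1, 8 from X2, 3 from X3. No profitable deviation for Country 1.
Holding Country 1 at X4: Country 2 gets 11 from Y2, versus 3 from Y1, 5 from Y3. No profitable deviation for Country 2 either.

Yes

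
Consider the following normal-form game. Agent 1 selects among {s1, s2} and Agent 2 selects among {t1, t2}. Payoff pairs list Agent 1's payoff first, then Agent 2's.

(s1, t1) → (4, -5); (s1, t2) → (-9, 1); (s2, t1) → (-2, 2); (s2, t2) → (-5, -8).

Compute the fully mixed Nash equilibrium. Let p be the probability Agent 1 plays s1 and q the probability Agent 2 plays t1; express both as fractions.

Each player's mixing probability is pinned down by making the *other* player indifferent.
Agent 2 indifferent between t1 and t2: p·(-5) + (1−p)·2 = p·1 + (1−p)·(-8) ⟹ 2 + (-7)p = (-8) + 9p ⟹ p = 5/8.
Agent 1 indifferent between s1 and s2: q·4 + (1−q)·(-9) = q·(-2) + (1−q)·(-5) ⟹ (-9) + 13q = (-5) + 3q ⟹ q = 2/5.

p = 5/8, q = 2/5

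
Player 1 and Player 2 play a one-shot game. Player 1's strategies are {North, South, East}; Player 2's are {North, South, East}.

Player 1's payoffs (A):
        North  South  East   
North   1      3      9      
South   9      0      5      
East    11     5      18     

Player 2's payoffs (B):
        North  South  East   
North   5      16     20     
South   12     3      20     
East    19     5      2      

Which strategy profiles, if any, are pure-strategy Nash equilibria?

(East, North)

Check mutual best responses: a cell is a NE iff neither player can gain by unilaterally deviating.
Player 1's best responses — vs North: East (payoff 11); vs South: East (payoff 5); vs East: East (payoff 18).
Player 2's best responses — vs North: East (payoff 20); vs South: East (payoff 20); vs East: North (payoff 19).
The only mutual best response is (East, North); neither player gains by switching there.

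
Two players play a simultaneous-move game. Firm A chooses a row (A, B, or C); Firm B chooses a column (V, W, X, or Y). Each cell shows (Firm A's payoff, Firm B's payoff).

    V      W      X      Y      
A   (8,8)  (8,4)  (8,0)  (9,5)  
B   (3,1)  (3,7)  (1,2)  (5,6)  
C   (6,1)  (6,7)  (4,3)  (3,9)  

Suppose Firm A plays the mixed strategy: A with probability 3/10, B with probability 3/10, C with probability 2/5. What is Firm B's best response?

Y

Firm B's best reply maximizes expected payoff against the mix.
V: (3/10)·8 + (3/10)·1 + (2/5)·1 = 31/10
W: (3/10)·4 + (3/10)·7 + (2/5)·7 = 61/10
X: (3/10)·0 + (3/10)·2 + (2/5)·3 = 9/5
Y: (3/10)·5 + (3/10)·6 + (2/5)·9 = 69/10
Highest expected payoff is 69/10, from Y.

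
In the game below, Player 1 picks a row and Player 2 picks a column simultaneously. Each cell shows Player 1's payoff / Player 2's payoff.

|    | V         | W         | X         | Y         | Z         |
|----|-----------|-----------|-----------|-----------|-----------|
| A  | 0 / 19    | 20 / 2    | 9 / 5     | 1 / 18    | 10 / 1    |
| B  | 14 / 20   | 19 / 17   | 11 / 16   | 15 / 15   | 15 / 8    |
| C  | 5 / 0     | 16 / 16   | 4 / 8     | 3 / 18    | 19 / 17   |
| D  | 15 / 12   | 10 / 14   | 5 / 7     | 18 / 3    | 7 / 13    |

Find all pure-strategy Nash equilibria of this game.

None

Find each player's best response to every opponent strategy; NE are the intersections.
Player 1's best responses — vs V: D (payoff 15); vs W: A (payoff 20); vs X: B (payoff 11); vs Y: D (payoff 18); vs Z: C (payoff 19).
Player 2's best responses — vs A: V (payoff 19); vs B: V (payoff 20); vs C: Y (payoff 18); vs D: W (payoff 14).
No cell has both players best-responding. For instance, Player 1's best reply to X is B, but against B Player 2 prefers V over X.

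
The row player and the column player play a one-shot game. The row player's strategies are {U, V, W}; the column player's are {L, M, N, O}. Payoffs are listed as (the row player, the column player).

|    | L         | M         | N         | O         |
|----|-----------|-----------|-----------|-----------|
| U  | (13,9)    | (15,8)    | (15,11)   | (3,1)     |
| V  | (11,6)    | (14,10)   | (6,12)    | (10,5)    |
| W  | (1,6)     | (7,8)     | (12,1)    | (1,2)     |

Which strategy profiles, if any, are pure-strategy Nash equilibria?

Find each player's best response to every opponent strategy; NE are the intersections.
The row player's best responses — vs L: U (payoff 13); vs M: U (payoff 15); vs N: U (payoff 15); vs O: V (payoff 10).
The column player's best responses — vs U: N (payoff 11); vs V: N (payoff 12); vs W: M (payoff 8).
The only mutual best response is (U, N); neither player gains by switching there.

(U, N)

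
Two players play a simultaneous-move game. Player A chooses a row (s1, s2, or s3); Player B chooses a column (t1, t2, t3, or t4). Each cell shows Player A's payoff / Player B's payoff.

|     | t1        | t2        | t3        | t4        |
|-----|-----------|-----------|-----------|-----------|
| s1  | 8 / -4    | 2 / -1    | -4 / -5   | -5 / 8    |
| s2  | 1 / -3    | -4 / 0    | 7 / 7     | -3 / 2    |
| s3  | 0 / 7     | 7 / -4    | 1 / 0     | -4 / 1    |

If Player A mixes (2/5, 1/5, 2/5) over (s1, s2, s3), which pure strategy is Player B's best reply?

Player B's best reply maximizes expected payoff against the mix.
t1: (2/5)·(-4) + (1/5)·(-3) + (2/5)·7 = 3/5
t2: (2/5)·(-1) + (1/5)·0 + (2/5)·(-4) = -2
t3: (2/5)·(-5) + (1/5)·7 + (2/5)·0 = -3/5
t4: (2/5)·8 + (1/5)·2 + (2/5)·1 = 4
Highest expected payoff is 4, from t4.

t4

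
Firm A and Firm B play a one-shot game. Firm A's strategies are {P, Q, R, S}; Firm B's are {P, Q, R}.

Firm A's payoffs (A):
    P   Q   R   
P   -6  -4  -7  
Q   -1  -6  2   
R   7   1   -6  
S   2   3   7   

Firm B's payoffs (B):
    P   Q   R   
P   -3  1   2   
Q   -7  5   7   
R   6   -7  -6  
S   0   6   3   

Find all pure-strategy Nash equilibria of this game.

(R, P) and (S, Q)

Check mutual best responses: a cell is a NE iff neither player can gain by unilaterally deviating.
Firm A's best responses — vs P: R (payoff 7); vs Q: S (payoff 3); vs R: S (payoff 7).
Firm B's best responses — vs P: R (payoff 2); vs Q: R (payoff 7); vs R: P (payoff 6); vs S: Q (payoff 6).
Mutual best responses occur at (R, P) and (S, Q); at each, neither player gains by switching.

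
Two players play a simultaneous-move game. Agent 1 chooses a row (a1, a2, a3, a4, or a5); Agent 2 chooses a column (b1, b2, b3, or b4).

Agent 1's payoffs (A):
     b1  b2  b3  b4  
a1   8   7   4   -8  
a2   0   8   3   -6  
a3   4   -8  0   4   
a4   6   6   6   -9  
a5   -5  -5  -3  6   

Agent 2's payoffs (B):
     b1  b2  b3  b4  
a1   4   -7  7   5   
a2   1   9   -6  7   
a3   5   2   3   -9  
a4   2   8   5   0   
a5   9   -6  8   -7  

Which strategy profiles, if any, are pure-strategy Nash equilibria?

(a2, b2)

Find each player's best response to every opponent strategy; NE are the intersections.
Agent 1's best responses — vs b1: a1 (payoff 8); vs b2: a2 (payoff 8); vs b3: a4 (payoff 6); vs b4: a5 (payoff 6).
Agent 2's best responses — vs a1: b3 (payoff 7); vs a2: b2 (payoff 9); vs a3: b1 (payoff 5); vs a4: b2 (payoff 8); vs a5: b1 (payoff 9).
The only mutual best response is (a2, b2); neither player gains by switching there.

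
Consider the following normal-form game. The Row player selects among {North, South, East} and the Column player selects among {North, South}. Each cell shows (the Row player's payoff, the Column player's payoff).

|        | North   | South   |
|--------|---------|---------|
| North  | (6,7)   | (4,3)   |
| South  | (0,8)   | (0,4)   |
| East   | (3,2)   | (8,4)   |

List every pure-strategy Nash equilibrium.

(North, North) and (East, South)

Check mutual best responses: a cell is a NE iff neither player can gain by unilaterally deviating.
The Row player's best responses — vs North: North (payoff 6); vs South: East (payoff 8).
The Column player's best responses — vs North: North (payoff 7); vs South: North (payoff 8); vs East: South (payoff 4).
Mutual best responses occur at (North, North) and (East, South); at each, neither player gains by switching.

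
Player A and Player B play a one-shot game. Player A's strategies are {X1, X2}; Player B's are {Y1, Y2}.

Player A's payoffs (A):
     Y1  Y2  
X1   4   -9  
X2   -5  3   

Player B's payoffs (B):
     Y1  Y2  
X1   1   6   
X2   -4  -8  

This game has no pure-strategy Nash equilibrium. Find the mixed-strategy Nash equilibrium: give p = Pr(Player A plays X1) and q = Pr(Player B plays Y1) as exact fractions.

p = 4/9, q = 4/7

In a mixed NE each player is indifferent between their pure strategies, so the opponent's mix sets the indifference.
Player B indifferent between Y1 and Y2: p·1 + (1−p)·(-4) = p·6 + (1−p)·(-8) ⟹ (-4) + 5p = (-8) + 14p ⟹ p = 4/9.
Player A indifferent between X1 and X2: q·4 + (1−q)·(-9) = q·(-5) + (1−q)·3 ⟹ (-9) + 13q = 3 + (-8)q ⟹ q = 4/7.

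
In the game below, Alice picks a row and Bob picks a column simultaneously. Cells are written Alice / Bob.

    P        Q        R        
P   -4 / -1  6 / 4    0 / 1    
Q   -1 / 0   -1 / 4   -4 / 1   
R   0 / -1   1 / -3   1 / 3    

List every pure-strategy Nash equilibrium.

(P, Q) and (R, R)

A profile is a Nash equilibrium when each player is best-responding to the other.
Alice's best responses — vs P: R (payoff 0); vs Q: P (payoff 6); vs R: R (payoff 1).
Bob's best responses — vs P: Q (payoff 4); vs Q: Q (payoff 4); vs R: R (payoff 3).
Mutual best responses occur at (P, Q) and (R, R); at each, neither player gains by switching.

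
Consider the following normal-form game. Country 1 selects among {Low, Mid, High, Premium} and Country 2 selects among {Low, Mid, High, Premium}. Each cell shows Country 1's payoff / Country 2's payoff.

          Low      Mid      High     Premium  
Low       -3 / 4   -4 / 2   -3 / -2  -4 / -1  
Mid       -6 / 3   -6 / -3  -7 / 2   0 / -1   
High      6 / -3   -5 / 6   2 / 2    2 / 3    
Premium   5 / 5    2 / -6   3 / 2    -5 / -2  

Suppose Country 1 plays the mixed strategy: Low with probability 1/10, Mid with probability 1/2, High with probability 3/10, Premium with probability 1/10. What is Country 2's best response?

Country 2's best reply maximizes expected payoff against the mix.
Low: (1/10)·4 + (1/2)·3 + (3/10)·(-3) + (1/10)·5 = 3/2
Mid: (1/10)·2 + (1/2)·(-3) + (3/10)·6 + (1/10)·(-6) = -1/10
High: (1/10)·(-2) + (1/2)·2 + (3/10)·2 + (1/10)·2 = 8/5
Premium: (1/10)·(-1) + (1/2)·(-1) + (3/10)·3 + (1/10)·(-2) = 1/10
Highest expected payoff is 8/5, from High.

High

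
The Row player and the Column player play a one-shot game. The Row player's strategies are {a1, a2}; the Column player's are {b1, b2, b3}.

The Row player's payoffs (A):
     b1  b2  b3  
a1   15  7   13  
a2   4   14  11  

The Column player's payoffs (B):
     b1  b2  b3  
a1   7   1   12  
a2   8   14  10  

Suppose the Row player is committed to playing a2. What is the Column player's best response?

With the Row player fixed at a2, the Column player's payoffs are: b1 → 8, b2 → 14, b3 → 10.
The maximum is 14, achieved by b2.

b2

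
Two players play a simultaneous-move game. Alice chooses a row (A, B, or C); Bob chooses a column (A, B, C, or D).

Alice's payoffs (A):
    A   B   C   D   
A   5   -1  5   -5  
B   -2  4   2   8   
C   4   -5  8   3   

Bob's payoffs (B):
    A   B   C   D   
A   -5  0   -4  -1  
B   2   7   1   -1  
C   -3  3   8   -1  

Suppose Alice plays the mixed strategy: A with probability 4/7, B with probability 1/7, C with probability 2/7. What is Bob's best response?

B

Bob's best reply maximizes expected payoff against the mix.
A: (4/7)·(-5) + (1/7)·2 + (2/7)·(-3) = -24/7
B: (4/7)·0 + (1/7)·7 + (2/7)·3 = 13/7
C: (4/7)·(-4) + (1/7)·1 + (2/7)·8 = 1/7
D: (4/7)·(-1) + (1/7)·(-1) + (2/7)·(-1) = -1
Highest expected payoff is 13/7, from B.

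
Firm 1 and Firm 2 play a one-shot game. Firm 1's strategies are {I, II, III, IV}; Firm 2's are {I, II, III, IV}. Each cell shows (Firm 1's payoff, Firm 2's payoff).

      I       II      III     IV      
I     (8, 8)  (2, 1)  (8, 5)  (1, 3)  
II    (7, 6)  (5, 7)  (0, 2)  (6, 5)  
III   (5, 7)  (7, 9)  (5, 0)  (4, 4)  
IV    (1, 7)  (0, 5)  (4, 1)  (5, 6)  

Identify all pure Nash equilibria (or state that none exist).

A profile is a Nash equilibrium when each player is best-responding to the other.
Firm 1's best responses — vs I: I (payoff 8); vs II: III (payoff 7); vs III: I (payoff 8); vs IV: II (payoff 6).
Firm 2's best responses — vs I: I (payoff 8); vs II: II (payoff 7); vs III: II (payoff 9); vs IV: I (payoff 7).
Mutual best responses occur at (I, I) and (III, II); at each, neither player gains by switching.

(I, I) and (III, II)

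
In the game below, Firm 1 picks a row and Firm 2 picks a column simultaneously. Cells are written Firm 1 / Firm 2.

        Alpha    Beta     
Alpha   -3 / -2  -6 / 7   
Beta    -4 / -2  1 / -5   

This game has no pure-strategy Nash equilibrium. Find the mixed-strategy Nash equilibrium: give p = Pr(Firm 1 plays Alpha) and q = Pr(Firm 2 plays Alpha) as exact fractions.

Each player's mixing probability is pinned down by making the *other* player indifferent.
Firm 2 indifferent between Alpha and Beta: p·(-2) + (1−p)·(-2) = p·7 + (1−p)·(-5) ⟹ (-2) + 0p = (-5) + 12p ⟹ p = 1/4.
Firm 1 indifferent between Alpha and Beta: q·(-3) + (1−q)·(-6) = q·(-4) + (1−q)·1 ⟹ (-6) + 3q = 1 + (-5)q ⟹ q = 7/8.

p = 1/4, q = 7/8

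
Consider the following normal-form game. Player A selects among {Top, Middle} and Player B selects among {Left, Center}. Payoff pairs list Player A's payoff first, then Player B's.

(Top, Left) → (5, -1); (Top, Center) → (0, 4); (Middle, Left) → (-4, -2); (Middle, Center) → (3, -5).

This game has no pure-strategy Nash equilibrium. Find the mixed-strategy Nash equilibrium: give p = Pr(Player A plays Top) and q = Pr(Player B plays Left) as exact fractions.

p = 3/8, q = 1/4

Each player's mixing probability is pinned down by making the *other* player indifferent.
Player B indifferent between Left and Center: p·(-1) + (1−p)·(-2) = p·4 + (1−p)·(-5) ⟹ (-2) + 1p = (-5) + 9p ⟹ p = 3/8.
Player A indifferent between Top and Middle: q·5 + (1−q)·0 = q·(-4) + (1−q)·3 ⟹ 0 + 5q = 3 + (-7)q ⟹ q = 1/4.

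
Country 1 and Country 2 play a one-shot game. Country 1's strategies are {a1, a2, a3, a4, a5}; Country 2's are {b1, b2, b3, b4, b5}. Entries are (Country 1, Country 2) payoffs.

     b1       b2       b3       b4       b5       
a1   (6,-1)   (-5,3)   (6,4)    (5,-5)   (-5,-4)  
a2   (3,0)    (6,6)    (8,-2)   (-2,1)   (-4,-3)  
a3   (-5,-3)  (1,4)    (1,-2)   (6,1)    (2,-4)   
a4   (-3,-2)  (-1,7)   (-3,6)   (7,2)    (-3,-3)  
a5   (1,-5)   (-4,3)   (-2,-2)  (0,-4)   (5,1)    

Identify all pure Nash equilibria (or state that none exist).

(a2, b2)

A profile is a Nash equilibrium when each player is best-responding to the other.
Country 1's best responses — vs b1: a1 (payoff 6); vs b2: a2 (payoff 6); vs b3: a2 (payoff 8); vs b4: a4 (payoff 7); vs b5: a5 (payoff 5).
Country 2's best responses — vs a1: b3 (payoff 4); vs a2: b2 (payoff 6); vs a3: b2 (payoff 4); vs a4: b2 (payoff 7); vs a5: b2 (payoff 3).
The only mutual best response is (a2, b2); neither player gains by switching there.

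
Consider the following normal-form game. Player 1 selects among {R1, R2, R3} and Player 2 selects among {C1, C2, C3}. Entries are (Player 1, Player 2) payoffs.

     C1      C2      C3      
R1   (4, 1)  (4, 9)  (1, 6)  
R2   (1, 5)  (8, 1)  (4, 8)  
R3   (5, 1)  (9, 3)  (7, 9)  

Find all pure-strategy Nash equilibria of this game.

(R3, C3)

Check mutual best responses: a cell is a NE iff neither player can gain by unilaterally deviating.
Player 1's best responses — vs C1: R3 (payoff 5); vs C2: R3 (payoff 9); vs C3: R3 (payoff 7).
Player 2's best responses — vs R1: C2 (payoff 9); vs R2: C3 (payoff 8); vs R3: C3 (payoff 9).
The only mutual best response is (R3, C3); neither player gains by switching there.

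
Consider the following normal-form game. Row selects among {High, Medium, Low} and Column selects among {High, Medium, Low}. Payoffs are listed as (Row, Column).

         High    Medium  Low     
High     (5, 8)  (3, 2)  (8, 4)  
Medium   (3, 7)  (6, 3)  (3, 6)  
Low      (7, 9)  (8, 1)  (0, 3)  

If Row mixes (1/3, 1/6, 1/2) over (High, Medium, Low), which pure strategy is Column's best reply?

High

Compute Column's expected payoff from each pure strategy against the given mix.
High: (1/3)·8 + (1/6)·7 + (1/2)·9 = 25/3
Medium: (1/3)·2 + (1/6)·3 + (1/2)·1 = 5/3
Low: (1/3)·4 + (1/6)·6 + (1/2)·3 = 23/6
Highest expected payoff is 25/3, from High.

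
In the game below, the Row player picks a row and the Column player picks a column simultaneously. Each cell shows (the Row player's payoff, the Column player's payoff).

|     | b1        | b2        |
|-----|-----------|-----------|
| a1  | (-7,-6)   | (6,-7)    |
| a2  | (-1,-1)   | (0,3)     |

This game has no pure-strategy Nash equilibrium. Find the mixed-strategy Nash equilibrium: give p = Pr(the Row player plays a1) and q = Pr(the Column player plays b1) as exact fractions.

Each player's mixing probability is pinned down by making the *other* player indifferent.
The Column player indifferent between b1 and b2: p·(-6) + (1−p)·(-1) = p·(-7) + (1−p)·3 ⟹ (-1) + (-5)p = 3 + (-10)p ⟹ p = 4/5.
The Row player indifferent between a1 and a2: q·(-7) + (1−q)·6 = q·(-1) + (1−q)·0 ⟹ 6 + (-13)q = 0 + (-1)q ⟹ q = 1/2.

p = 4/5, q = 1/2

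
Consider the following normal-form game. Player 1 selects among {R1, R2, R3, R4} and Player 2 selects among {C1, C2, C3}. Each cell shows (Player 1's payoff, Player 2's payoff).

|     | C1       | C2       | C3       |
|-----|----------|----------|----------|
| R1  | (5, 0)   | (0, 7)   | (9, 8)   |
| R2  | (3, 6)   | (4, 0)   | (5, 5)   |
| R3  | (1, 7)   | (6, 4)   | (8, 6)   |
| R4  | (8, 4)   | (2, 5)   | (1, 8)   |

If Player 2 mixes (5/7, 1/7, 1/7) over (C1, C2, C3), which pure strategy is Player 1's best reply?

Compute Player 1's expected payoff from each pure strategy against the given mix.
R1: (5/7)·5 + (1/7)·0 + (1/7)·9 = 34/7
R2: (5/7)·3 + (1/7)·4 + (1/7)·5 = 24/7
R3: (5/7)·1 + (1/7)·6 + (1/7)·8 = 19/7
R4: (5/7)·8 + (1/7)·2 + (1/7)·1 = 43/7
Highest expected payoff is 43/7, from R4.

R4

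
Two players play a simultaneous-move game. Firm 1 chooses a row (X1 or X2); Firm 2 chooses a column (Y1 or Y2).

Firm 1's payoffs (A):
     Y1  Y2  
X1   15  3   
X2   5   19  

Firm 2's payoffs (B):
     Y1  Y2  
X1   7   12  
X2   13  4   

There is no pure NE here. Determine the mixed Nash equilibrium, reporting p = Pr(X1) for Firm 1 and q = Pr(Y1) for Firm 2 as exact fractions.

Each player's mixing probability is pinned down by making the *other* player indifferent.
Firm 2 indifferent between Y1 and Y2: p·7 + (1−p)·13 = p·12 + (1−p)·4 ⟹ 13 + (-6)p = 4 + 8p ⟹ p = 9/14.
Firm 1 indifferent between X1 and X2: q·15 + (1−q)·3 = q·5 + (1−q)·19 ⟹ 3 + 12q = 19 + (-14)q ⟹ q = 8/13.

p = 9/14, q = 8/13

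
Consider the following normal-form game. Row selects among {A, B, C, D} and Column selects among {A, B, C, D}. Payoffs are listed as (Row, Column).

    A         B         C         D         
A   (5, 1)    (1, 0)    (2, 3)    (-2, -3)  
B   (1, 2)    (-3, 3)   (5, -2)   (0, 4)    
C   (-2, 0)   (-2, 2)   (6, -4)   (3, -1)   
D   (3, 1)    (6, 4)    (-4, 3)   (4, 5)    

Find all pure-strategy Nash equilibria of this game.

A profile is a Nash equilibrium when each player is best-responding to the other.
Row's best responses — vs A: A (payoff 5); vs B: D (payoff 6); vs C: C (payoff 6); vs D: D (payoff 4).
Column's best responses — vs A: C (payoff 3); vs B: D (payoff 4); vs C: B (payoff 2); vs D: D (payoff 5).
The only mutual best response is (D, D); neither player gains by switching there.

(D, D)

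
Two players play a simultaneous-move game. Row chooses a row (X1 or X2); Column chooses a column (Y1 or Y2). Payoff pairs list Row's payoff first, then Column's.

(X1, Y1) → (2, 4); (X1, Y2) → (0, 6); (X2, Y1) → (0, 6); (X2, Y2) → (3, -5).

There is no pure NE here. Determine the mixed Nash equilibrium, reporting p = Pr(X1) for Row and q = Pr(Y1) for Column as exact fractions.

p = 11/13, q = 3/5

In a mixed NE each player is indifferent between their pure strategies, so the opponent's mix sets the indifference.
Column indifferent between Y1 and Y2: p·4 + (1−p)·6 = p·6 + (1−p)·(-5) ⟹ 6 + (-2)p = (-5) + 11p ⟹ p = 11/13.
Row indifferent between X1 and X2: q·2 + (1−q)·0 = q·0 + (1−q)·3 ⟹ 0 + 2q = 3 + (-3)q ⟹ q = 3/5.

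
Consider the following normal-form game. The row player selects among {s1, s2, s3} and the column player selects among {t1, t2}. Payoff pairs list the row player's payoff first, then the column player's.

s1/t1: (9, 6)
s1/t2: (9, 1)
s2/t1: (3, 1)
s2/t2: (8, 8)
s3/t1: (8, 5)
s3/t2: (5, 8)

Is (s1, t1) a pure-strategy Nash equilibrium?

Holding the column player at t1: the row player gets 9 from s1, versus 3 from s2, 8 from s3. No profitable deviation for the row player.
Holding the row player at s1: the column player gets 6 from t1, versus 1 from t2. No profitable deviation for the column player either.

Yes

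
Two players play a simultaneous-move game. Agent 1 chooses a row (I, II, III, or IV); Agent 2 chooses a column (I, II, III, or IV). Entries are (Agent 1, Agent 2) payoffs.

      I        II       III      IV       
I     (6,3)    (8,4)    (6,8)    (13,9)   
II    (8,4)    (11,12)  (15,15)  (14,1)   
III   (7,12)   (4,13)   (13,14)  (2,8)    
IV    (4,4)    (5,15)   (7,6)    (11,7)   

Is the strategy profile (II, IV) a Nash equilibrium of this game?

Holding Agent 2 at IV: Agent 1 gets 14 from II, versus 13 from I, 2 from III, 11 from IV. No profitable deviation for Agent 1.
Holding Agent 1 at II: Agent 2 gets 1 from IV but could get 15 by switching to III. Agent 2 has a profitable deviation.

No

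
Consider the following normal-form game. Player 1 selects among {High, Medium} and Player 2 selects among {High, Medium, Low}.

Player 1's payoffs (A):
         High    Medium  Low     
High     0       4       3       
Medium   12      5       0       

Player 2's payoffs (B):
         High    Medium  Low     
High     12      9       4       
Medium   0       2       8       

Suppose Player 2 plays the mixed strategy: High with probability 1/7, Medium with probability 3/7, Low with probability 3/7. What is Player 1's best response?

Medium

Player 1's best reply maximizes expected payoff against the mix.
High: (1/7)·0 + (3/7)·4 + (3/7)·3 = 3
Medium: (1/7)·12 + (3/7)·5 + (3/7)·0 = 27/7
Highest expected payoff is 27/7, from Medium.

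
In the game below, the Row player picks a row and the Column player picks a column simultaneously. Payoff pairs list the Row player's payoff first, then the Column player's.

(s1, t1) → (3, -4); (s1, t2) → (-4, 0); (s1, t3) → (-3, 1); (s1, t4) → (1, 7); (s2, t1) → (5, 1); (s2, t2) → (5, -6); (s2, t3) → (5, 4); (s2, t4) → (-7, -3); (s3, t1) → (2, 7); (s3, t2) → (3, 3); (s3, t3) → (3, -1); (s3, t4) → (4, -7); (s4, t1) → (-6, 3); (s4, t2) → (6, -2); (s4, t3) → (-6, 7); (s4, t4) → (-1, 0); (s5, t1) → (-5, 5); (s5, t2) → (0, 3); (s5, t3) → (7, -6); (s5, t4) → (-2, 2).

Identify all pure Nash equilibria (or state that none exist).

There is no pure-strategy Nash equilibrium

Find each player's best response to every opponent strategy; NE are the intersections.
The Row player's best responses — vs t1: s2 (payoff 5); vs t2: s4 (payoff 6); vs t3: s5 (payoff 7); vs t4: s3 (payoff 4).
The Column player's best responses — vs s1: t4 (payoff 7); vs s2: t3 (payoff 4); vs s3: t1 (payoff 7); vs s4: t3 (payoff 7); vs s5: t1 (payoff 5).
No cell has both players best-responding. For instance, the Row player's best reply to t2 is s4, but against s4 the Column player prefers t3 over t2.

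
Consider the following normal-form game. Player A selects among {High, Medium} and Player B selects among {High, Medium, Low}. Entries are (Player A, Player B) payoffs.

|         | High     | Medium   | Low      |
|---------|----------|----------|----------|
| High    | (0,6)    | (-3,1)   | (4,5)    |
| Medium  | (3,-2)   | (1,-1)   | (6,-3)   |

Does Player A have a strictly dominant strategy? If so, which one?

Check whether one of Player A's strategies beats all alternatives regardless of what the opponent does.
Medium strictly dominates: vs High: 3 > 0; vs Medium: 1 > -3; vs Low: 6 > 4.

Medium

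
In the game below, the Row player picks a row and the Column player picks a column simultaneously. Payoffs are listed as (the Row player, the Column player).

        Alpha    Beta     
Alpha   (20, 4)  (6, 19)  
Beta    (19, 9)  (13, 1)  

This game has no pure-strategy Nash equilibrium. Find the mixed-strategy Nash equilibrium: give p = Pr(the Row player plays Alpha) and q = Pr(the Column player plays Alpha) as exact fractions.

Each player's mixing probability is pinned down by making the *other* player indifferent.
The Column player indifferent between Alpha and Beta: p·4 + (1−p)·9 = p·19 + (1−p)·1 ⟹ 9 + (-5)p = 1 + 18p ⟹ p = 8/23.
The Row player indifferent between Alpha and Beta: q·20 + (1−q)·6 = q·19 + (1−q)·13 ⟹ 6 + 14q = 13 + 6q ⟹ q = 7/8.

p = 8/23, q = 7/8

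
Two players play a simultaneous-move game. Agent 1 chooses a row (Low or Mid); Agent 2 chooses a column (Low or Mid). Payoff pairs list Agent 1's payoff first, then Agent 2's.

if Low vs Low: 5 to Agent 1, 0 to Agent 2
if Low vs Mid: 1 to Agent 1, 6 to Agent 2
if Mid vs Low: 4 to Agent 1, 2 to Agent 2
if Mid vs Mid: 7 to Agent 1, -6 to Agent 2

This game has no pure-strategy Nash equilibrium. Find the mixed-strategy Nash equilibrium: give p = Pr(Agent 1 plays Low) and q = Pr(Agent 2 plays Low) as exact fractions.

p = 4/7, q = 6/7

In a mixed NE each player is indifferent between their pure strategies, so the opponent's mix sets the indifference.
Agent 2 indifferent between Low and Mid: p·0 + (1−p)·2 = p·6 + (1−p)·(-6) ⟹ 2 + (-2)p = (-6) + 12p ⟹ p = 4/7.
Agent 1 indifferent between Low and Mid: q·5 + (1−q)·1 = q·4 + (1−q)·7 ⟹ 1 + 4q = 7 + (-3)q ⟹ q = 6/7.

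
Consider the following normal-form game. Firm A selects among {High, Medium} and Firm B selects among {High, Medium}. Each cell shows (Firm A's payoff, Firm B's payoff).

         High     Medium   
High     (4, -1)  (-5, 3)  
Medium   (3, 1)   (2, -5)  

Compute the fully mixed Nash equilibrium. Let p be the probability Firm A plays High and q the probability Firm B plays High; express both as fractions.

p = 3/5, q = 7/8

Each player's mixing probability is pinned down by making the *other* player indifferent.
Firm B indifferent between High and Medium: p·(-1) + (1−p)·1 = p·3 + (1−p)·(-5) ⟹ 1 + (-2)p = (-5) + 8p ⟹ p = 3/5.
Firm A indifferent between High and Medium: q·4 + (1−q)·(-5) = q·3 + (1−q)·2 ⟹ (-5) + 9q = 2 + 1q ⟹ q = 7/8.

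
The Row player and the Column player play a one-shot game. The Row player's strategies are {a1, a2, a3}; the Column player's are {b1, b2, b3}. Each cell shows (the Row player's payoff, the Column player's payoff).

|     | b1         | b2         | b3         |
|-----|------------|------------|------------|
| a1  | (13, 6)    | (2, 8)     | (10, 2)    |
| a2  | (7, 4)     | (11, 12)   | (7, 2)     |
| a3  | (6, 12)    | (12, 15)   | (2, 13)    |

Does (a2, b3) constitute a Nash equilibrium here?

Holding the Column player at b3: the Row player gets 7 from a2 but could get 10 by switching to a1. The Row player has a profitable deviation.

No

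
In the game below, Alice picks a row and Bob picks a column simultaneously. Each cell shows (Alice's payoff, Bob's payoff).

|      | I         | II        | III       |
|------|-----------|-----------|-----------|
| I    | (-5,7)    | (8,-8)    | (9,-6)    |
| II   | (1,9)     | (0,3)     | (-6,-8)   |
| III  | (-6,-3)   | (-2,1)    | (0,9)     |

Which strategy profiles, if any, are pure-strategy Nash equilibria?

(II, I)

Find each player's best response to every opponent strategy; NE are the intersections.
Alice's best responses — vs I: II (payoff 1); vs II: I (payoff 8); vs III: I (payoff 9).
Bob's best responses — vs I: I (payoff 7); vs II: I (payoff 9); vs III: III (payoff 9).
The only mutual best response is (II, I); neither player gains by switching there.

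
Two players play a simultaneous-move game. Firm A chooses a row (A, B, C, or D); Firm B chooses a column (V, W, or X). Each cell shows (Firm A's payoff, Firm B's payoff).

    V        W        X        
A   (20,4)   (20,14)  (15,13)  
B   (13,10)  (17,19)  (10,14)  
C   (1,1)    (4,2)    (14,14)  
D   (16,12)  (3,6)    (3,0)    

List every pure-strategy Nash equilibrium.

(A, W)

Find each player's best response to every opponent strategy; NE are the intersections.
Firm A's best responses — vs V: A (payoff 20); vs W: A (payoff 20); vs X: A (payoff 15).
Firm B's best responses — vs A: W (payoff 14); vs B: W (payoff 19); vs C: X (payoff 14); vs D: V (payoff 12).
The only mutual best response is (A, W); neither player gains by switching there.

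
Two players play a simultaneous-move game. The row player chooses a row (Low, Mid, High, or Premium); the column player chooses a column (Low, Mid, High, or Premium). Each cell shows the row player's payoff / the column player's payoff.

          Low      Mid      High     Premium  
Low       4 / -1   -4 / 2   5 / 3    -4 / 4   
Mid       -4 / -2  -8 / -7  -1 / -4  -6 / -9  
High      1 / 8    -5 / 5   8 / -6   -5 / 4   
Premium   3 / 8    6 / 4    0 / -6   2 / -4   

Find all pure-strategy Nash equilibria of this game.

There is no pure-strategy Nash equilibrium

Find each player's best response to every opponent strategy; NE are the intersections.
The row player's best responses — vs Low: Low (payoff 4); vs Mid: Premium (payoff 6); vs High: High (payoff 8); vs Premium: Premium (payoff 2).
The column player's best responses — vs Low: Premium (payoff 4); vs Mid: Low (payoff -2); vs High: Low (payoff 8); vs Premium: Low (payoff 8).
No cell has both players best-responding. For instance, the row player's best reply to High is High, but against High the column player prefers Low over High.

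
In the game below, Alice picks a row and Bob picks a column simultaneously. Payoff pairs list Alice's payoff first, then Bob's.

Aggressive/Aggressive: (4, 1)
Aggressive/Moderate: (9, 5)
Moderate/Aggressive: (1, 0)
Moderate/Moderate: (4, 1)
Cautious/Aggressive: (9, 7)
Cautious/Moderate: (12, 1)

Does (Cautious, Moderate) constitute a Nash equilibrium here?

No

Holding Bob at Moderate: Alice gets 12 from Cautious, versus 9 from Aggressive, 4 from Moderate. No profitable deviation for Alice.
Holding Alice at Cautious: Bob gets 1 from Moderate but could get 7 by switching to Aggressive. Bob has a profitable deviation.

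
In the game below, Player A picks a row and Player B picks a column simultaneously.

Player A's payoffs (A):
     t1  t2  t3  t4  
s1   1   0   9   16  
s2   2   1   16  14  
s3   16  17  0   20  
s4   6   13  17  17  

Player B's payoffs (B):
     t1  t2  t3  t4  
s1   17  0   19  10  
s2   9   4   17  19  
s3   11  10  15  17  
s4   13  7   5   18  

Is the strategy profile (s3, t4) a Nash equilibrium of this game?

Holding Player B at t4: Player A gets 20 from s3, versus 16 from s1, 14 from s2, 17 from s4. No profitable deviation for Player A.
Holding Player A at s3: Player B gets 17 from t4, versus 11 from t1, 10 from t2, 15 from t3. No profitable deviation for Player B either.

Yes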